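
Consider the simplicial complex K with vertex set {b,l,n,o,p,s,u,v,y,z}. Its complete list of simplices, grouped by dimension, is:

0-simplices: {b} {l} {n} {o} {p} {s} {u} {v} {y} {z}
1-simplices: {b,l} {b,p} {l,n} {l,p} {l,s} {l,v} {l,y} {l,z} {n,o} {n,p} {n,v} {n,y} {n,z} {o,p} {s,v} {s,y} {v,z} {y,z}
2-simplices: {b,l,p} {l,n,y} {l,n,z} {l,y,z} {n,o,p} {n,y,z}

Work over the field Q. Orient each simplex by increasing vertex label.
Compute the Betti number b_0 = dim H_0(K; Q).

n_0=10 n_1=18 n_2=6  [Q]
∂1: piv[bl,bp,ln,ls,lv,ly,lz,no] rk=8  ker:lp,np,nv,ny,nz,op,sv,sy,vz,yz
∂2: piv[blp,lny,lnz,lyz,nop] rk=5  ker:nyz
b_0=(10−0)−8=2

b_0=2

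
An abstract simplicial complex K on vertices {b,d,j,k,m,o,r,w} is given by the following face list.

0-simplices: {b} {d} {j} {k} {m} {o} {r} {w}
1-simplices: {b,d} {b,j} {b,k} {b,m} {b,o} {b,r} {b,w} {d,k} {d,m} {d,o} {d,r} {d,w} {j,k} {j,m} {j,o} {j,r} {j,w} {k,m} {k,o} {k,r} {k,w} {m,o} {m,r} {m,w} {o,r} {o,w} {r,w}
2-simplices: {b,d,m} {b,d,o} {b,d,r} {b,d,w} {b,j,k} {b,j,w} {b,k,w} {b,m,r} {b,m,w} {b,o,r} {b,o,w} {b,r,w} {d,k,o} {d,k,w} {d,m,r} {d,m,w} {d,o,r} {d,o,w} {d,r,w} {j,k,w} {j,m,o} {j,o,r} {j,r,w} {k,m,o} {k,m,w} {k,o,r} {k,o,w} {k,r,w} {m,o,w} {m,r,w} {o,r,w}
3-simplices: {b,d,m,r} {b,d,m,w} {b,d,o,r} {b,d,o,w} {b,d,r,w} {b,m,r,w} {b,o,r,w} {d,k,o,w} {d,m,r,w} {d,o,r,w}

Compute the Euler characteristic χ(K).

χ(K)=2

n_0=8 n_1=27 n_2=31 n_3=10
χ=+8−27+31−10=2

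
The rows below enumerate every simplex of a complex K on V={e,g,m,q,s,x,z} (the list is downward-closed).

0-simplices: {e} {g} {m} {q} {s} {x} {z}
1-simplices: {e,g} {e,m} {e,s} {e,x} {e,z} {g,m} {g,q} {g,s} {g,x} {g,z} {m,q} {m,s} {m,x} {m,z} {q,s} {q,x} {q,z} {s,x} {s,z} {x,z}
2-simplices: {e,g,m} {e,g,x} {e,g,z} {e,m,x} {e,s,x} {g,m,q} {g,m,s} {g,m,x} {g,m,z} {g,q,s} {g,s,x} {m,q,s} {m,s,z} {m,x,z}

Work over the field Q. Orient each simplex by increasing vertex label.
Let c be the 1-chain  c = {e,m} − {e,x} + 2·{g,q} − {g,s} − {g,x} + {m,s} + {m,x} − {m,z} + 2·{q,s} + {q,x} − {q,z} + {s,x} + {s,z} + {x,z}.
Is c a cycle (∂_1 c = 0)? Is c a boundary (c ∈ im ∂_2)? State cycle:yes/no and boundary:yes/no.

cycle:yes boundary:no

n_0=7 n_1=20 n_2=14  [Q]
∂1: piv[eg,em,es,ex,ez,gq] rk=6  ker:gm,gs,gx,gz,mq,ms,mx,mz,qs,qx,qz,sx,sz,xz
∂2: piv[egm,egx,egz,emx,esx,gmq,gms,gmz,gqs,gsx,msz,mxz] rk=12  ker:gmx,mqs
∂1c = 0
c vs im∂2: residual ≠ 0 ⇒ not boundary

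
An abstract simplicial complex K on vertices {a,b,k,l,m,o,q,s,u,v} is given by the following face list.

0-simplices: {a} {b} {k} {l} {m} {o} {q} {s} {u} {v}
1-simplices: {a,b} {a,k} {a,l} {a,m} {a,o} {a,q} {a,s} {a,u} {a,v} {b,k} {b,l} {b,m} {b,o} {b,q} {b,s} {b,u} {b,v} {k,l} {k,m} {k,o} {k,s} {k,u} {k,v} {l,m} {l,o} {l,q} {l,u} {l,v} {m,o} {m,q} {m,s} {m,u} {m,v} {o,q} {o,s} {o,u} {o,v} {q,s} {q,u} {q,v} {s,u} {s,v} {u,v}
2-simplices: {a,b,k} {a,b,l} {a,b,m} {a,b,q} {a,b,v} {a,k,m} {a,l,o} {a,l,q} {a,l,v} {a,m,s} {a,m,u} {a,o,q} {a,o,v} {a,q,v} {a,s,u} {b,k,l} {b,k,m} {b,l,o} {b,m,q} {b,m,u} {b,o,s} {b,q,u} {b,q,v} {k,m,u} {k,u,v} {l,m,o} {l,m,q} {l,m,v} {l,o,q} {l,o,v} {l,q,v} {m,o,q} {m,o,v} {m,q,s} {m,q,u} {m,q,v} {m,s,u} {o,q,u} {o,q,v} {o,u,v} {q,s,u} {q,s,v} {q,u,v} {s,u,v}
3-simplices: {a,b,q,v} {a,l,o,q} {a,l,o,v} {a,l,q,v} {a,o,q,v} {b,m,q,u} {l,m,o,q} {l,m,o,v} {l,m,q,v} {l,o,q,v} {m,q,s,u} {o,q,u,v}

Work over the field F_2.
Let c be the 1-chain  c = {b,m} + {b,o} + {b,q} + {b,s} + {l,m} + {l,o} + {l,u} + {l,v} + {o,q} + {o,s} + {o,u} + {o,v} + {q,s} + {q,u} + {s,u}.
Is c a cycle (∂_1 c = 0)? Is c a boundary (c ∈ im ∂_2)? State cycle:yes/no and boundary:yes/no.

cycle:yes boundary:no

n_0=10 n_1=43 n_2=44 n_3=12  [Z2]
∂1: piv[ab,ak,al,am,ao,aq,as,au,av] rk=9  ker:bk,bl,bm,bo,bq,bs,bu,bv,kl,km,ko,ks,ku,kv,lm,lo,lq,lu,lv,mo,mq,ms,mu,mv,oq,os,ou,ov,qs,qu,qv,su,sv,uv
∂2: piv[abk,abl,abm,abq,abv,akm,alo,alq,alv,ams,amu,aoq,aov,aqv,asu,bkl,blo,bmq,bmu,bos,bqu,kmu,kuv,lmo,lmq,lmv,mqs,oqu,ouv,qsv] rk=30  ker:bkm,bqv,loq,lov,lqv,moq,mov,mqu,mqv,msu,oqv,qsu,quv,suv
∂3: piv[abqv,aloq,alov,alqv,aoqv,bmqu,lmoq,lmov,lmqv,mqsu,oquv] rk=11  ker:loqv
∂1c = 0
c vs im∂2: residual ≠ 0 ⇒ not boundary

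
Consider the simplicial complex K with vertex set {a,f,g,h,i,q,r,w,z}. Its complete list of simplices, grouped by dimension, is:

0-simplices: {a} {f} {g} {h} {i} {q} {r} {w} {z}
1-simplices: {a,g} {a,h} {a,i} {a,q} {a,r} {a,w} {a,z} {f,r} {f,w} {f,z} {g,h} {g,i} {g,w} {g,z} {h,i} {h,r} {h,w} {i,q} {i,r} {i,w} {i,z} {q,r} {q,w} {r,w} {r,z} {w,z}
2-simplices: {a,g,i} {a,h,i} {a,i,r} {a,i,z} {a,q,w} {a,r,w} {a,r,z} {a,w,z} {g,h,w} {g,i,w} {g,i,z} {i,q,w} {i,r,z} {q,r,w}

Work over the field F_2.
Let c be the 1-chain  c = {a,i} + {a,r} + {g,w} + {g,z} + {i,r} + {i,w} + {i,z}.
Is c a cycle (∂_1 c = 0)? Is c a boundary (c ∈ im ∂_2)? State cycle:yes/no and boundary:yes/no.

cycle:yes boundary:yes

n_0=9 n_1=26 n_2=14  [Z2]
∂1: piv[ag,ah,ai,aq,ar,aw,az,fr] rk=8  ker:fw,fz,gh,gi,gw,gz,hi,hr,hw,iq,ir,iw,iz,qr,qw,rw,rz,wz
∂2: piv[agi,ahi,air,aiz,aqw,arw,arz,awz,ghw,giw,giz,iqw,qrw] rk=13  ker:irz
∂1c = 0
c vs im∂2: reduces to 0 ⇒ boundary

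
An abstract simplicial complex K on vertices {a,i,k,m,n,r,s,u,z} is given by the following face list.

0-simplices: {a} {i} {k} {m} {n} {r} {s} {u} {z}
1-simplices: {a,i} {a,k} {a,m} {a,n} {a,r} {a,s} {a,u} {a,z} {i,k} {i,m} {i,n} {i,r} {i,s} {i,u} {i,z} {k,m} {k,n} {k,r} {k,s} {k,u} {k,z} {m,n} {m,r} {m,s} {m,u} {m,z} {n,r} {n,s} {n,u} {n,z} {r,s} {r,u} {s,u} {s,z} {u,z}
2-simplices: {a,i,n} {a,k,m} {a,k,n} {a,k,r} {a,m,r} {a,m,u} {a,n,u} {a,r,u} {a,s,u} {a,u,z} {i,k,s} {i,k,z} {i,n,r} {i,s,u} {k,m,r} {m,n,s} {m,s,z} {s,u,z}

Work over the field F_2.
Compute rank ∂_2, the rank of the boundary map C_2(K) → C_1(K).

n_0=9 n_1=35 n_2=18  [Z2]
∂1: piv[ai,ak,am,an,ar,as,au,az] rk=8  ker:ik,im,in,ir,is,iu,iz,km,kn,kr,ks,ku,kz,mn,mr,ms,mu,mz,nr,ns,nu,nz,rs,ru,su,sz,uz
∂2: piv[ain,akm,akn,akr,amr,amu,anu,aru,asu,auz,iks,ikz,inr,isu,mns,msz,suz] rk=17  ker:kmr
rk∂_2=17

rank∂_2=17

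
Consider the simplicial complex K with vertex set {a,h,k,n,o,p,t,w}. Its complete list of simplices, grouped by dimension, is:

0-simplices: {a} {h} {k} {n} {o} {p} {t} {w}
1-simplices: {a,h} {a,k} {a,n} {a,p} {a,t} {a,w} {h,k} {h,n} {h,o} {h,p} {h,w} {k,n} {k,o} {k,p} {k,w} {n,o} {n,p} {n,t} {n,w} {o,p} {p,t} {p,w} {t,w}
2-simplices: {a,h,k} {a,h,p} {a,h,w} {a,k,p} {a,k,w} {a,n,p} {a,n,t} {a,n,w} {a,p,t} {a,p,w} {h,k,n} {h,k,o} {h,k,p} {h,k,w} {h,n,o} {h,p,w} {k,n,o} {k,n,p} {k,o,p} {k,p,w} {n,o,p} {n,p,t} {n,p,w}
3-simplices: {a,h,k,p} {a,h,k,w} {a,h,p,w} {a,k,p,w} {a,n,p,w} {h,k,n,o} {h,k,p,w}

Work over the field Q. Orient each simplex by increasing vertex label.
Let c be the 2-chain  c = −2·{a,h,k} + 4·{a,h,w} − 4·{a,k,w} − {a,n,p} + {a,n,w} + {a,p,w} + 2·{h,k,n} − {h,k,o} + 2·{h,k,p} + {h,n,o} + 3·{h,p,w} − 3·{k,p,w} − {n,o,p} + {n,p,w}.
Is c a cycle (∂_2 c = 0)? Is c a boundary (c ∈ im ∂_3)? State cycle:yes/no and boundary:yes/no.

n_0=8 n_1=23 n_2=23 n_3=7  [Q]
∂1: piv[ah,ak,an,ap,at,aw,ho] rk=7  ker:hk,hn,hp,hw,kn,ko,kp,kw,no,np,nt,nw,op,pt,pw,tw
∂2: piv[ahk,ahp,ahw,akp,akw,anp,ant,anw,apt,apw,hkn,hko,hno,knp,kop] rk=15  ker:hkp,hkw,hpw,kno,kpw,nop,npt,npw
∂3: piv[ahkp,ahkw,ahpw,akpw,anpw,hkno] rk=6  ker:hkpw
∂2c = 2·{a,h} − 2·{a,k} + 2·{a,p} − 2·{a,w} + {h,k} − {h,n} + {h,p} + {h,w} + 2·{k,n} − {k,o} − {k,p} − {k,w} + {n,p} − {o,p} + 2·{p,w}

cycle:no boundary:no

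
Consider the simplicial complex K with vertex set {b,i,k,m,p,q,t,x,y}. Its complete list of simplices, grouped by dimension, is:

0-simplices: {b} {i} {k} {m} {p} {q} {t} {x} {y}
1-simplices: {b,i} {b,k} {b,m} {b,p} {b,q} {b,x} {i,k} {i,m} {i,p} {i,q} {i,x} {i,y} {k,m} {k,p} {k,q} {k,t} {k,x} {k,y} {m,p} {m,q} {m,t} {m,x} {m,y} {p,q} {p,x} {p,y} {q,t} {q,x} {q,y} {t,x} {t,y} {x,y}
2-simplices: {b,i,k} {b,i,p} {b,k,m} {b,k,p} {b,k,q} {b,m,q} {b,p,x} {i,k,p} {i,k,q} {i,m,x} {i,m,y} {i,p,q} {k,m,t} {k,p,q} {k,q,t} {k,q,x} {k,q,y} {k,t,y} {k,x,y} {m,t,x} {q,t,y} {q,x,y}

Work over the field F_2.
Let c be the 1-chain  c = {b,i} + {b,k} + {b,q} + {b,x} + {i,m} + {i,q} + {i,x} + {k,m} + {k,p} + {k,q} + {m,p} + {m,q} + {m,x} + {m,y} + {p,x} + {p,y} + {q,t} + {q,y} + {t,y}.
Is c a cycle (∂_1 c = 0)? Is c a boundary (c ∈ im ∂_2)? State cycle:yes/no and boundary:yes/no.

n_0=9 n_1=32 n_2=22  [Z2]
∂1: piv[bi,bk,bm,bp,bq,bx,iy,kt] rk=8  ker:ik,im,ip,iq,ix,km,kp,kq,kx,ky,mp,mq,mt,mx,my,pq,px,py,qt,qx,qy,tx,ty,xy
∂2: piv[bik,bip,bkm,bkp,bkq,bmq,bpx,ikq,imx,imy,ipq,kmt,kqt,kqx,kqy,kty,kxy,mtx] rk=18  ker:ikp,kpq,qty,qxy
∂1c = 0
c vs im∂2: residual ≠ 0 ⇒ not boundary

cycle:yes boundary:no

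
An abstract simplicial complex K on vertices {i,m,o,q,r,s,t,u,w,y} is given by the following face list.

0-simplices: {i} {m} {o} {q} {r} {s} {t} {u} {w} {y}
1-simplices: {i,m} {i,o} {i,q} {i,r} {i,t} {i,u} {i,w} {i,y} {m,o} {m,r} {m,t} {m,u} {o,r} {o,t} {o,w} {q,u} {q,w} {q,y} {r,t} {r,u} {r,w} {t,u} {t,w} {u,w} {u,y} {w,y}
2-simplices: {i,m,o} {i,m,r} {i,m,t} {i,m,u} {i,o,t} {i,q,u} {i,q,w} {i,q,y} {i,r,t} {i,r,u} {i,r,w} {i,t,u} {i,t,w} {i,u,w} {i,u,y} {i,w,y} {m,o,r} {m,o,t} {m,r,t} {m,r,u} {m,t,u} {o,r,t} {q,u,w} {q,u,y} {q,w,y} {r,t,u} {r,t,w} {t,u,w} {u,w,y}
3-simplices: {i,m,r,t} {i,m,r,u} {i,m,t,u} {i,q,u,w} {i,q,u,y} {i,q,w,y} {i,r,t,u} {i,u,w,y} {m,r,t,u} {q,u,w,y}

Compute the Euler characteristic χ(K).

n_0=10 n_1=26 n_2=29 n_3=10
χ=+10−26+29−10=3

χ(K)=3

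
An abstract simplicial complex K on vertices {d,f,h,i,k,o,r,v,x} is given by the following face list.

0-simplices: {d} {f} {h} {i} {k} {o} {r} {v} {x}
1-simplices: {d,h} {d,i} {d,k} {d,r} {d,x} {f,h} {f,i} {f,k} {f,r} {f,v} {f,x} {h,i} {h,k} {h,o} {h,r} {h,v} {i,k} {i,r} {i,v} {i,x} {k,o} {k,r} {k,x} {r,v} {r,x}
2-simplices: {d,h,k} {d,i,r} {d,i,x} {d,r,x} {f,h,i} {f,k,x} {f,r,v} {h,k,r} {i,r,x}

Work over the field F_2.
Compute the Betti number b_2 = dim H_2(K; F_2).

n_0=9 n_1=25 n_2=9  [Z2]
∂1: piv[dh,di,dk,dr,dx,fh,fv,ho] rk=8  ker:fi,fk,fr,fx,hi,hk,hr,hv,ik,ir,iv,ix,ko,kr,kx,rv,rx
∂2: piv[dhk,dir,dix,drx,fhi,fkx,frv,hkr] rk=8  ker:irx
b_2=(9−8)−0=1

b_2=1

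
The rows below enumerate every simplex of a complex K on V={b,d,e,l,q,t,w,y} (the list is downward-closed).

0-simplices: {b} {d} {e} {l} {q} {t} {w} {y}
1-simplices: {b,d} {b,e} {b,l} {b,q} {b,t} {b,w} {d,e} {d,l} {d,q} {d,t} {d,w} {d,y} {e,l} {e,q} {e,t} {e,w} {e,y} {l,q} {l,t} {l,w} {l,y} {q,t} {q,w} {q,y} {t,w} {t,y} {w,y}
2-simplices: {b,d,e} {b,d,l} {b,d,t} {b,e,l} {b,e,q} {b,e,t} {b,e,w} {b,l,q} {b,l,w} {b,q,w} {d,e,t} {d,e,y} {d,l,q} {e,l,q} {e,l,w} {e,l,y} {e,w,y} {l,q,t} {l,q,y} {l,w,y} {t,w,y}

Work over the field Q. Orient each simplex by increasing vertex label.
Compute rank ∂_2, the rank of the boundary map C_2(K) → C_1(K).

n_0=8 n_1=27 n_2=21  [Q]
∂1: piv[bd,be,bl,bq,bt,bw,dy] rk=7  ker:de,dl,dq,dt,dw,el,eq,et,ew,ey,lq,lt,lw,ly,qt,qw,qy,tw,ty,wy
∂2: piv[bde,bdl,bdt,bel,beq,bet,bew,blq,blw,bqw,dey,dlq,ely,ewy,lqt,lqy,twy] rk=17  ker:det,elq,elw,lwy
rk∂_2=17

rank∂_2=17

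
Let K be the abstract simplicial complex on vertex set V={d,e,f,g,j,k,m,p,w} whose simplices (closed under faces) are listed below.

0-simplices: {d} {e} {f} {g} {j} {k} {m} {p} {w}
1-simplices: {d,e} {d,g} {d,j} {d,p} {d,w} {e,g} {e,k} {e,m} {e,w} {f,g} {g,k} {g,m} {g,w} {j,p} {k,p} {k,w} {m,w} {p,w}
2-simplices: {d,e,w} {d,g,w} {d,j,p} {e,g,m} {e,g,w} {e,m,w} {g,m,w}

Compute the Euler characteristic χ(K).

χ(K)=-2

n_0=9 n_1=18 n_2=7
χ=+9−18+7=-2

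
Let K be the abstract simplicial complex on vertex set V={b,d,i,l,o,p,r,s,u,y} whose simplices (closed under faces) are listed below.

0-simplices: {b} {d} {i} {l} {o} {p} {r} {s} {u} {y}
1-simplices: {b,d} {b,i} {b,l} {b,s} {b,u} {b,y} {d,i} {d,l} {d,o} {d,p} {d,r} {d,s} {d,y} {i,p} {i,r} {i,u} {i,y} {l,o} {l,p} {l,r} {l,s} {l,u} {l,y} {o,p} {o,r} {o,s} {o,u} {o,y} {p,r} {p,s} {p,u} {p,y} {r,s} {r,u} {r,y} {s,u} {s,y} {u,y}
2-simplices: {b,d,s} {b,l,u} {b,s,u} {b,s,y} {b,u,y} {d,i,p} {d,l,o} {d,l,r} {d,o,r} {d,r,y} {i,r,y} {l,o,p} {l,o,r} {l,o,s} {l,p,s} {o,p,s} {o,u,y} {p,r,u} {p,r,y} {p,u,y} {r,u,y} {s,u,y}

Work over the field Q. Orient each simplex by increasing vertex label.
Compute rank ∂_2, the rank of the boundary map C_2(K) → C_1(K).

rank∂_2=18

n_0=10 n_1=38 n_2=22  [Q]
∂1: piv[bd,bi,bl,bs,bu,by,do,dp,dr] rk=9  ker:di,dl,ds,dy,ip,ir,iu,iy,lo,lp,lr,ls,lu,ly,op,or,os,ou,oy,pr,ps,pu,py,rs,ru,ry,su,sy,uy
∂2: piv[bds,blu,bsu,bsy,buy,dip,dlo,dlr,dor,dry,iry,lop,los,lps,ouy,pru,pry,puy] rk=18  ker:lor,ops,ruy,suy
rk∂_2=18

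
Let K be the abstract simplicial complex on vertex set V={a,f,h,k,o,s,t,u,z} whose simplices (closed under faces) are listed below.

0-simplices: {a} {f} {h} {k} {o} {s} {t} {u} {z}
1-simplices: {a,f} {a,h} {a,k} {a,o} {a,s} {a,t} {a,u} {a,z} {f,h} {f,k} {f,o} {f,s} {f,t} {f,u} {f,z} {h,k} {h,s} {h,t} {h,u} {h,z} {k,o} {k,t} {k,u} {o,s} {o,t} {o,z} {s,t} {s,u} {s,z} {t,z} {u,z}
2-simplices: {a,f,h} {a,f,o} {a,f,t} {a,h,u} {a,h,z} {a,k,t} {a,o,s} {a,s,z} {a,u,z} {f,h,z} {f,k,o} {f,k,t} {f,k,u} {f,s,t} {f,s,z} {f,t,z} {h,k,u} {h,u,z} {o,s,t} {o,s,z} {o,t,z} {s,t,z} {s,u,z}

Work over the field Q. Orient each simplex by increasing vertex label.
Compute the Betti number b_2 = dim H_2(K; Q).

b_2=3

n_0=9 n_1=31 n_2=23  [Q]
∂1: piv[af,ah,ak,ao,as,at,au,az] rk=8  ker:fh,fk,fo,fs,ft,fu,fz,hk,hs,ht,hu,hz,ko,kt,ku,os,ot,oz,st,su,sz,tz,uz
∂2: piv[afh,afo,aft,ahu,ahz,akt,aos,asz,auz,fhz,fko,fkt,fku,fst,fsz,ftz,hku,ost,osz,suz] rk=20  ker:huz,otz,stz
b_2=(23−20)−0=3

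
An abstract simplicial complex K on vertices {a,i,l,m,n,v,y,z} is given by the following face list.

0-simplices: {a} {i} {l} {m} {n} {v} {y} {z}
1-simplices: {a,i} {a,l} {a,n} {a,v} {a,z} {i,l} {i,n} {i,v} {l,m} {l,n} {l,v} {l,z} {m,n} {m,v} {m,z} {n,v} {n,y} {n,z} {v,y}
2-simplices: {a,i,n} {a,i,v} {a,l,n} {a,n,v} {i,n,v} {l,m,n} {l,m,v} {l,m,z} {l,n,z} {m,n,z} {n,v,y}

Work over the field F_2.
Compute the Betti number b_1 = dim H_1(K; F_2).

b_1=3

n_0=8 n_1=19 n_2=11  [Z2]
∂1: piv[ai,al,an,av,az,lm,ny] rk=7  ker:il,in,iv,ln,lv,lz,mn,mv,mz,nv,nz,vy
∂2: piv[ain,aiv,aln,anv,lmn,lmv,lmz,lnz,nvy] rk=9  ker:inv,mnz
b_1=(19−7)−9=3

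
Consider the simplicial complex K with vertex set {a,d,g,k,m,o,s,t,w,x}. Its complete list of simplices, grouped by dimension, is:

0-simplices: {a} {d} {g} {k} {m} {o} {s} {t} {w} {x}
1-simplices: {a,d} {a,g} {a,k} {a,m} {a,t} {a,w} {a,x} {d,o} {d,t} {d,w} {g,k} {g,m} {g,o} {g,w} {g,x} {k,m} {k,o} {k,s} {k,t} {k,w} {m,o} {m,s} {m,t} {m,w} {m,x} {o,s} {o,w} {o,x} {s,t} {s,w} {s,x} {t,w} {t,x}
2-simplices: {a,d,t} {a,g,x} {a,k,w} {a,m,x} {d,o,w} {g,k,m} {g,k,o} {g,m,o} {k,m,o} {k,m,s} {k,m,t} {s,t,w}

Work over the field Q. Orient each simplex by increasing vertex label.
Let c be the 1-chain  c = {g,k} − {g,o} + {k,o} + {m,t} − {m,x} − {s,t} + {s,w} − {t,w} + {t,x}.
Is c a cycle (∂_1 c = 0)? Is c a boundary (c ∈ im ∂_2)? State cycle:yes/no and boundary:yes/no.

cycle:yes boundary:no

n_0=10 n_1=33 n_2=12  [Q]
∂1: piv[ad,ag,ak,am,at,aw,ax,do,ks] rk=9  ker:dt,dw,gk,gm,go,gw,gx,km,ko,kt,kw,mo,ms,mt,mw,mx,os,ow,ox,st,sw,sx,tw,tx
∂2: piv[adt,agx,akw,amx,dow,gkm,gko,gmo,kms,kmt,stw] rk=11  ker:kmo
∂1c = 0
c vs im∂2: residual ≠ 0 ⇒ not boundary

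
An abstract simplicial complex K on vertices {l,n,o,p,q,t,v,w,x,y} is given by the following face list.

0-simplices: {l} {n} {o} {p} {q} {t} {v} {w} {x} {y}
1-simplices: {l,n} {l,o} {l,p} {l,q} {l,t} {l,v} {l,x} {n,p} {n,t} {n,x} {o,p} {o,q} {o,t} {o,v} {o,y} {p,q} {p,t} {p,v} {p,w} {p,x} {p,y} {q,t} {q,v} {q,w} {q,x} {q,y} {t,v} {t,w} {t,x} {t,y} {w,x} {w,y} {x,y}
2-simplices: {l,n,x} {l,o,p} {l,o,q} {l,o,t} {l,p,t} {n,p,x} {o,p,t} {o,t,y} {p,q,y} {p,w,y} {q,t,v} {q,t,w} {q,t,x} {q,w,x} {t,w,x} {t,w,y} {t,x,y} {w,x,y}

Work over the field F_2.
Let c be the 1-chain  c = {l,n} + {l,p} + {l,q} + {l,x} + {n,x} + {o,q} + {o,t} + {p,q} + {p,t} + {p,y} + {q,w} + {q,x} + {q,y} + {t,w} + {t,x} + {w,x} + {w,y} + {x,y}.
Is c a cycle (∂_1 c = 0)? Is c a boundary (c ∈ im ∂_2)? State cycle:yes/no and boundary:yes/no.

n_0=10 n_1=33 n_2=18  [Z2]
∂1: piv[ln,lo,lp,lq,lt,lv,lx,oy,pw] rk=9  ker:np,nt,nx,op,oq,ot,ov,pq,pt,pv,px,py,qt,qv,qw,qx,qy,tv,tw,tx,ty,wx,wy,xy
∂2: piv[lnx,lop,loq,lot,lpt,npx,oty,pqy,pwy,qtv,qtw,qtx,qwx,twy,txy] rk=15  ker:opt,twx,wxy
∂1c = 0
c vs im∂2: reduces to 0 ⇒ boundary

cycle:yes boundary:yes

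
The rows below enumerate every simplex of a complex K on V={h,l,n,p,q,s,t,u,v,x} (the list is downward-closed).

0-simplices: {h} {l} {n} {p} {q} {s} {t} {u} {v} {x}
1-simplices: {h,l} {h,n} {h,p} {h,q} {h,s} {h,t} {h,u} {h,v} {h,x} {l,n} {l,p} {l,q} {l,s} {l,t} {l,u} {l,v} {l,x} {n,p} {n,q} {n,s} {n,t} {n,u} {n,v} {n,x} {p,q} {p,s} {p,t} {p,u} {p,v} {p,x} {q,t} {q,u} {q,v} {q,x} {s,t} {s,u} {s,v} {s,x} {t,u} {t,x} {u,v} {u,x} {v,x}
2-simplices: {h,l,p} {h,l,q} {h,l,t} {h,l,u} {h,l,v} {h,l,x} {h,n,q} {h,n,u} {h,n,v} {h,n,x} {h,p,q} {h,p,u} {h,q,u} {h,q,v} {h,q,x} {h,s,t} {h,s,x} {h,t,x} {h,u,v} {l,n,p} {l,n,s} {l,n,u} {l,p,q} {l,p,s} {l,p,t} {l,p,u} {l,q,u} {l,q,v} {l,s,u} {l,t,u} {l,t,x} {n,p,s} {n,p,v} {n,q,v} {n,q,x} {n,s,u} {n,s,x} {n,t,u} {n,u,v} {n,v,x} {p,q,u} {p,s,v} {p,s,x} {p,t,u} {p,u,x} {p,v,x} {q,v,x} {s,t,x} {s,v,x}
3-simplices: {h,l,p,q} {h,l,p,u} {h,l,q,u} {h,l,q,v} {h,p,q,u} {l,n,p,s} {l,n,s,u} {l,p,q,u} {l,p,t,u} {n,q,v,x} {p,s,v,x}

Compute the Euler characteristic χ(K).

n_0=10 n_1=43 n_2=49 n_3=11
χ=+10−43+49−11=5

χ(K)=5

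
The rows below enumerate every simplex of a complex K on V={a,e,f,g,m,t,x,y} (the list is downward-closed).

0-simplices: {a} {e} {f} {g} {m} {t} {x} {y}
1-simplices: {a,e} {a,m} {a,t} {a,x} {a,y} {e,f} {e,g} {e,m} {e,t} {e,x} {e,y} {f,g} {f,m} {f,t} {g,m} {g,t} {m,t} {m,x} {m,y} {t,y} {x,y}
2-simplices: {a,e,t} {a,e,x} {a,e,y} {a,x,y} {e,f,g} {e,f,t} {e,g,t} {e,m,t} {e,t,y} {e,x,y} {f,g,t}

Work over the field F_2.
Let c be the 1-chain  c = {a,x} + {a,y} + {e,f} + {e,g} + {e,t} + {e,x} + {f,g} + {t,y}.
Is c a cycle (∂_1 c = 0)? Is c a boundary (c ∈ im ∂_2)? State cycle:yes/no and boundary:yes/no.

n_0=8 n_1=21 n_2=11  [Z2]
∂1: piv[ae,am,at,ax,ay,ef,eg] rk=7  ker:em,et,ex,ey,fg,fm,ft,gm,gt,mt,mx,my,ty,xy
∂2: piv[aet,aex,aey,axy,efg,eft,egt,emt,ety] rk=9  ker:exy,fgt
∂1c = 0
c vs im∂2: reduces to 0 ⇒ boundary

cycle:yes boundary:yes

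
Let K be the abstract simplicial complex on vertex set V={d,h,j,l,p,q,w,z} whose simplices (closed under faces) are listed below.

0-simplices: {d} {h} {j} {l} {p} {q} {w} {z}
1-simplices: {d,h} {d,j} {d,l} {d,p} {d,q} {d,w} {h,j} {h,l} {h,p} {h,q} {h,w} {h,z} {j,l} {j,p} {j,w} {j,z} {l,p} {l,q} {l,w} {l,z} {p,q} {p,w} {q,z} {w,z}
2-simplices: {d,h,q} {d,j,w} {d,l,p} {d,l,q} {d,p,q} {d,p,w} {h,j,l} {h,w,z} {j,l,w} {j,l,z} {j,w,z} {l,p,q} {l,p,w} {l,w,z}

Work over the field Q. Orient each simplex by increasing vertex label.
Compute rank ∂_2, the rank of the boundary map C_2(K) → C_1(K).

n_0=8 n_1=24 n_2=14  [Q]
∂1: piv[dh,dj,dl,dp,dq,dw,hz] rk=7  ker:hj,hl,hp,hq,hw,jl,jp,jw,jz,lp,lq,lw,lz,pq,pw,qz,wz
∂2: piv[dhq,djw,dlp,dlq,dpq,dpw,hjl,hwz,jlw,jlz,jwz,lpw] rk=12  ker:lpq,lwz
rk∂_2=12

rank∂_2=12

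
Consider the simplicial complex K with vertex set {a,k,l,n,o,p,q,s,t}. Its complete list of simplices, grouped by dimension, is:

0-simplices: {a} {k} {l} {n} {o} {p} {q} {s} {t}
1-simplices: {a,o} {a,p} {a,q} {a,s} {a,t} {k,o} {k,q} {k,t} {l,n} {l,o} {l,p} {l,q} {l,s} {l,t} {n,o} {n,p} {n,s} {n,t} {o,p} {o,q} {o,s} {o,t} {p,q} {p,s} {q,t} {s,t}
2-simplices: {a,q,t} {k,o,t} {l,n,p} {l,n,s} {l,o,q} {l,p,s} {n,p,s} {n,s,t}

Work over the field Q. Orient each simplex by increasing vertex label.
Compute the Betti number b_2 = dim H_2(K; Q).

b_2=1

n_0=9 n_1=26 n_2=8  [Q]
∂1: piv[ao,ap,aq,as,at,ko,ln,lo] rk=8  ker:kq,kt,lp,lq,ls,lt,no,np,ns,nt,op,oq,os,ot,pq,ps,qt,st
∂2: piv[aqt,kot,lnp,lns,loq,lps,nst] rk=7  ker:nps
b_2=(8−7)−0=1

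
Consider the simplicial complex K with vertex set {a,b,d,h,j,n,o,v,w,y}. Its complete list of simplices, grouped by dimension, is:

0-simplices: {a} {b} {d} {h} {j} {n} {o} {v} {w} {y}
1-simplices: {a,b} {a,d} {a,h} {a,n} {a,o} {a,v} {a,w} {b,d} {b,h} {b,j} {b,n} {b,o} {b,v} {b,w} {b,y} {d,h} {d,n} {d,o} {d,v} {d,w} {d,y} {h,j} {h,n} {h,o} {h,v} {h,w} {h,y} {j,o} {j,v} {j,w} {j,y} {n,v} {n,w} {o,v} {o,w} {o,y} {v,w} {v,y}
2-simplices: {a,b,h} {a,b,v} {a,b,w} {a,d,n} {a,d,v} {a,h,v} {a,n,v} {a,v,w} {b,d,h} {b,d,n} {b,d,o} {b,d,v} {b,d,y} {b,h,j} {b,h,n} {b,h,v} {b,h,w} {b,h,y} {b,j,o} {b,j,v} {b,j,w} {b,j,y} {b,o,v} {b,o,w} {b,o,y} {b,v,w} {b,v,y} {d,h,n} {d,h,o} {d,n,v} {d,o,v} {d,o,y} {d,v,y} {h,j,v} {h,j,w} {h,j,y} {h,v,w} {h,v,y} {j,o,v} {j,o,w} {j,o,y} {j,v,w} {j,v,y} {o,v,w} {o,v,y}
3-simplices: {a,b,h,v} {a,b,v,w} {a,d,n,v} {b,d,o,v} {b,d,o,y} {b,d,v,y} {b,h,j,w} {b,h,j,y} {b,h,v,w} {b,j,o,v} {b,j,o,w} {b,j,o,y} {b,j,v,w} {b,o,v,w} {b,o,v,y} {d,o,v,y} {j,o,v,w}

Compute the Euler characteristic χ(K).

χ(K)=0

n_0=10 n_1=38 n_2=45 n_3=17
χ=+10−38+45−17=0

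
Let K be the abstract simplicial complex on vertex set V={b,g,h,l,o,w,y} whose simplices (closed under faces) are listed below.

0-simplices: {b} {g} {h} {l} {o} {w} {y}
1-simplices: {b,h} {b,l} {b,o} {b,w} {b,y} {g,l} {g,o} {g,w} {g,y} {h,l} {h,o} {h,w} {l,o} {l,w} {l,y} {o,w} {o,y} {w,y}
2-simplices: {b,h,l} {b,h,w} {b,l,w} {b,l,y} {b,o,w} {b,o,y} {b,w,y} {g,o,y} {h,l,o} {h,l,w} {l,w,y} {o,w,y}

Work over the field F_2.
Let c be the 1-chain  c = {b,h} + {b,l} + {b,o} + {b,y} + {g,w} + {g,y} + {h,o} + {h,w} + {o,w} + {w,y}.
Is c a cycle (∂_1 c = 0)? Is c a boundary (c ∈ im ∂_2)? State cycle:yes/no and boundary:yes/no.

cycle:no boundary:no

n_0=7 n_1=18 n_2=12  [Z2]
∂1: piv[bh,bl,bo,bw,by,gl] rk=6  ker:go,gw,gy,hl,ho,hw,lo,lw,ly,ow,oy,wy
∂2: piv[bhl,bhw,blw,bly,bow,boy,bwy,goy,hlo] rk=9  ker:hlw,lwy,owy
∂1c = {h} + {l} + {o} + {y}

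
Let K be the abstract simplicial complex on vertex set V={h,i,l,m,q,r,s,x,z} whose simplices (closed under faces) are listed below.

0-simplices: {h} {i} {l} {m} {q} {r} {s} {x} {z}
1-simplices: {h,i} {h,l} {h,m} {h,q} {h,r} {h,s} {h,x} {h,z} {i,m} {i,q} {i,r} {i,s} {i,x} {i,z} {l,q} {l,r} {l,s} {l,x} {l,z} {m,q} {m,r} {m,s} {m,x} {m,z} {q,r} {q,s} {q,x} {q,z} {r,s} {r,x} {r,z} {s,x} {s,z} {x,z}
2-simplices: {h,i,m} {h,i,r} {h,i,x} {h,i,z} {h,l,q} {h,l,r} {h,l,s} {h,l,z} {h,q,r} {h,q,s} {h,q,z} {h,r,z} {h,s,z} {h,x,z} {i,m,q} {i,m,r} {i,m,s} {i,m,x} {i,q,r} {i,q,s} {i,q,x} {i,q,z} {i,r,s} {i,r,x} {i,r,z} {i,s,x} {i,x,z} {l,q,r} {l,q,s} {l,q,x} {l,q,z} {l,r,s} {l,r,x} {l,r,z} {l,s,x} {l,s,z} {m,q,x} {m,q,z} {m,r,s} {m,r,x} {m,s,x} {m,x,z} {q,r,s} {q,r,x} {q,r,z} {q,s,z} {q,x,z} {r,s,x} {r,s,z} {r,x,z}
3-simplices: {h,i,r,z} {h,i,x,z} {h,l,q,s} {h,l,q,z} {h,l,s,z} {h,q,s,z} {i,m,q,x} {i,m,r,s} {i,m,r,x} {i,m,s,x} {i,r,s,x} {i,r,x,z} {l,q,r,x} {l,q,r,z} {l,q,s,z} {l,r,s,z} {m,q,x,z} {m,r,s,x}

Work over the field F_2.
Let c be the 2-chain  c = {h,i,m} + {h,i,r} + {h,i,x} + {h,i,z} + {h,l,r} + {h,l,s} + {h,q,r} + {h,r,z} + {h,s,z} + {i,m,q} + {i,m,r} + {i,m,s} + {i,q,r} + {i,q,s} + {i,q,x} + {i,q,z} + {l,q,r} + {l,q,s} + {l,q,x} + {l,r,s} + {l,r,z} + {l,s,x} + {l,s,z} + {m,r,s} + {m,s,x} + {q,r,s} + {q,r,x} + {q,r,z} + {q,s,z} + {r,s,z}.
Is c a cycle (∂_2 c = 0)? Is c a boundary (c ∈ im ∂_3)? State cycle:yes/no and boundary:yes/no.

n_0=9 n_1=34 n_2=50 n_3=18  [Z2]
∂1: piv[hi,hl,hm,hq,hr,hs,hx,hz] rk=8  ker:im,iq,ir,is,ix,iz,lq,lr,ls,lx,lz,mq,mr,ms,mx,mz,qr,qs,qx,qz,rs,rx,rz,sx,sz,xz
∂2: piv[him,hir,hix,hiz,hlq,hlr,hls,hlz,hqr,hqs,hqz,hrz,hsz,hxz,imq,imr,ims,imx,iqr,iqs,iqx,irs,irx,isx,lqx,mqz] rk=26  ker:iqz,irz,ixz,lqr,lqs,lqz,lrs,lrx,lrz,lsx,lsz,mqx,mrs,mrx,msx,mxz,qrs,qrx,qrz,qsz,qxz,rsx,rsz,rxz
∂3: piv[hirz,hixz,hlqs,hlqz,hlsz,hqsz,imqx,imrs,imrx,imsx,irsx,irxz,lqrx,lqrz,lrsz,mqxz] rk=16  ker:lqsz,mrsx
∂2c = {h,m} + {h,q} + {h,x} + {h,z} + {i,q} + {i,r} + {l,q} + {l,s} + {m,q} + {m,s} + {m,x} + {q,x} + {q,z} + {r,x}

cycle:no boundary:no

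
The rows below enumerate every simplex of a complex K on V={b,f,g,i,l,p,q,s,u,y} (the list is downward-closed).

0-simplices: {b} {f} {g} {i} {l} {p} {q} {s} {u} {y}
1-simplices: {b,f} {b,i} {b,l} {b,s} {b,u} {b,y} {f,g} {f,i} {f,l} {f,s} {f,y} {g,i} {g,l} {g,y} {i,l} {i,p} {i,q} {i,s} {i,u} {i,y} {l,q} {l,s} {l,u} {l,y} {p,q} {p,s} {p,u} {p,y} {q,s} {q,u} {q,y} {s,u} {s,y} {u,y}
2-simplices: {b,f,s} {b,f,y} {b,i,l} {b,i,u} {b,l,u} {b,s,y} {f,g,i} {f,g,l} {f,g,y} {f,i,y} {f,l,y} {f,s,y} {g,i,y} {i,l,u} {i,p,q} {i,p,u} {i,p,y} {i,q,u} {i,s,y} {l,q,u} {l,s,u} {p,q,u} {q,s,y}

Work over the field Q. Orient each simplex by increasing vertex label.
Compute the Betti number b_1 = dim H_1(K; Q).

n_0=10 n_1=34 n_2=23  [Q]
∂1: piv[bf,bi,bl,bs,bu,by,fg,ip,iq] rk=9  ker:fi,fl,fs,fy,gi,gl,gy,il,is,iu,iy,lq,ls,lu,ly,pq,ps,pu,py,qs,qu,qy,su,sy,uy
∂2: piv[bfs,bfy,bil,biu,blu,bsy,fgi,fgl,fgy,fiy,fly,ipq,ipu,ipy,iqu,isy,lqu,lsu,qsy] rk=19  ker:fsy,giy,ilu,pqu
b_1=(34−9)−19=6

b_1=6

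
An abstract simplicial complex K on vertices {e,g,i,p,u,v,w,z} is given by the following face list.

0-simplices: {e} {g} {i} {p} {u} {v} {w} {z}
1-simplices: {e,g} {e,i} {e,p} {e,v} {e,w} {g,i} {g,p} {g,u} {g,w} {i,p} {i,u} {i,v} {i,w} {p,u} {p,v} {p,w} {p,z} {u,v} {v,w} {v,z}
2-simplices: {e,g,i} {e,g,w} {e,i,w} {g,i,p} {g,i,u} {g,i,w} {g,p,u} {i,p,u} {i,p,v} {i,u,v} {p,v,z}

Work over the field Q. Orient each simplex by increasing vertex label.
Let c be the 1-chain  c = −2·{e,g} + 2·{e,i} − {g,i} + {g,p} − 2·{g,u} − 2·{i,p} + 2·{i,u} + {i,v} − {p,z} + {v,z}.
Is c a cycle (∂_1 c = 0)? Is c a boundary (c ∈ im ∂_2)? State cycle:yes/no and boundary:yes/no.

cycle:yes boundary:yes

n_0=8 n_1=20 n_2=11  [Q]
∂1: piv[eg,ei,ep,ev,ew,gu,pz] rk=7  ker:gi,gp,gw,ip,iu,iv,iw,pu,pv,pw,uv,vw,vz
∂2: piv[egi,egw,eiw,gip,giu,gpu,ipv,iuv,pvz] rk=9  ker:giw,ipu
∂1c = 0
c vs im∂2: reduces to 0 ⇒ boundary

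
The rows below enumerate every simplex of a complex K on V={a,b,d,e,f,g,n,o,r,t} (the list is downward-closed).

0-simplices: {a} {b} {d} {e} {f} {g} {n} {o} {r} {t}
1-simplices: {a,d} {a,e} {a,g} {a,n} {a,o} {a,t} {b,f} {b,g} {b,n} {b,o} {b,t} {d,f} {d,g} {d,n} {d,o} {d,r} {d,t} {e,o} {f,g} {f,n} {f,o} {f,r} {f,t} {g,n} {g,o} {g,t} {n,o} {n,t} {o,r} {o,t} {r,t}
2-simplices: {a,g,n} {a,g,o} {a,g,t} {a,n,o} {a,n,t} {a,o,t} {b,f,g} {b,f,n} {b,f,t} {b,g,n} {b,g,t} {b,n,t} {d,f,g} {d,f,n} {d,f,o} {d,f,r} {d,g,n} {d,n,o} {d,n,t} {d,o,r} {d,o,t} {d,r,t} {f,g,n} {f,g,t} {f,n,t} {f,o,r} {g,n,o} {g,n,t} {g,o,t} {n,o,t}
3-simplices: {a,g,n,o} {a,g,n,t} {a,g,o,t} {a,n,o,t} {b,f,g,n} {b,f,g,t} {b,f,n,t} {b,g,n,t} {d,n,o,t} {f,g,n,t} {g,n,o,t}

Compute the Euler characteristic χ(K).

χ(K)=-2

n_0=10 n_1=31 n_2=30 n_3=11
χ=+10−31+30−11=-2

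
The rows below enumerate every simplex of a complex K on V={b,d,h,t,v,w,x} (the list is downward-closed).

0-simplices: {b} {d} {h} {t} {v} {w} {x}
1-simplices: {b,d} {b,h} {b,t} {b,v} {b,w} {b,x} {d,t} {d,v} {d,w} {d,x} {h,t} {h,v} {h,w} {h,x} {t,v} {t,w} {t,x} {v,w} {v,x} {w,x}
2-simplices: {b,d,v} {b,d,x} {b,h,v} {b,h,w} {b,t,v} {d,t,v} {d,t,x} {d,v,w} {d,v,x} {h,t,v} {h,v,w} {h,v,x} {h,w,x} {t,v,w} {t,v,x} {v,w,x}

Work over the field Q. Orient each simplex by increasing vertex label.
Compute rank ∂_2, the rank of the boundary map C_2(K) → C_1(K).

rank∂_2=14

n_0=7 n_1=20 n_2=16  [Q]
∂1: piv[bd,bh,bt,bv,bw,bx] rk=6  ker:dt,dv,dw,dx,ht,hv,hw,hx,tv,tw,tx,vw,vx,wx
∂2: piv[bdv,bdx,bhv,bhw,btv,dtv,dtx,dvw,dvx,htv,hvw,hvx,hwx,tvw] rk=14  ker:tvx,vwx
rk∂_2=14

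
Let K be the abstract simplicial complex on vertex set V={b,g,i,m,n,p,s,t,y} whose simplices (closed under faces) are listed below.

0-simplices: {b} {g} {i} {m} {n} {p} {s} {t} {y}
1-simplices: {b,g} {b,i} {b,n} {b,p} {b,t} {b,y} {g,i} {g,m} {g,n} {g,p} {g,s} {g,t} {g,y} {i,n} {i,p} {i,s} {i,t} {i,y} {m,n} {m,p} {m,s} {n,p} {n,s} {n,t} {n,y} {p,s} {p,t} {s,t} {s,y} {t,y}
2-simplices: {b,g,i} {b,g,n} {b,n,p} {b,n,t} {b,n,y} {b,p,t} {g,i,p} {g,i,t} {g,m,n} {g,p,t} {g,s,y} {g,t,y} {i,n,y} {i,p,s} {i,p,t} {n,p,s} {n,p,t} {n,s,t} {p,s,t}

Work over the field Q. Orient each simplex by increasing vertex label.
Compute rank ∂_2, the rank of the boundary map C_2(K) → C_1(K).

n_0=9 n_1=30 n_2=19  [Q]
∂1: piv[bg,bi,bn,bp,bt,by,gm,gs] rk=8  ker:gi,gn,gp,gt,gy,in,ip,is,it,iy,mn,mp,ms,np,ns,nt,ny,ps,pt,st,sy,ty
∂2: piv[bgi,bgn,bnp,bnt,bny,bpt,gip,git,gmn,gpt,gsy,gty,iny,ips,nps,nst] rk=16  ker:ipt,npt,pst
rk∂_2=16

rank∂_2=16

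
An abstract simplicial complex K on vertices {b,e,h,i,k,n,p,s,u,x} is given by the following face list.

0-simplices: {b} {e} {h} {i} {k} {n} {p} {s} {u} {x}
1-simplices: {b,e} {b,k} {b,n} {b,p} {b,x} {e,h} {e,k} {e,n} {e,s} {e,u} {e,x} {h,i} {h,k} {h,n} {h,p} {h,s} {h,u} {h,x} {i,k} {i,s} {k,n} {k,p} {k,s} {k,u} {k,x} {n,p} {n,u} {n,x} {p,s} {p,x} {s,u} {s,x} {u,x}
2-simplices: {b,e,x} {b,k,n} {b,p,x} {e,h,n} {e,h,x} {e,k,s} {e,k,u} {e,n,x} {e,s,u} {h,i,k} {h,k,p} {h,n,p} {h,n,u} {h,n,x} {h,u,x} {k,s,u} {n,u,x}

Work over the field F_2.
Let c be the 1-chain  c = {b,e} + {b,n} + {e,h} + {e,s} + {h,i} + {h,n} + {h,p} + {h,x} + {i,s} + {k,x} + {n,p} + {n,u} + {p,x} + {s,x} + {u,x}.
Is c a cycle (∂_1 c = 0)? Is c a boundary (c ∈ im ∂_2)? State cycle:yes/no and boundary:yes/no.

cycle:no boundary:no

n_0=10 n_1=33 n_2=17  [Z2]
∂1: piv[be,bk,bn,bp,bx,eh,es,eu,hi] rk=9  ker:ek,en,ex,hk,hn,hp,hs,hu,hx,ik,is,kn,kp,ks,ku,kx,np,nu,nx,ps,px,su,sx,ux
∂2: piv[bex,bkn,bpx,ehn,ehx,eks,eku,enx,esu,hik,hkp,hnp,hnu,hux] rk=14  ker:hnx,ksu,nux
∂1c = {e} + {h} + {k} + {p} + {s} + {x}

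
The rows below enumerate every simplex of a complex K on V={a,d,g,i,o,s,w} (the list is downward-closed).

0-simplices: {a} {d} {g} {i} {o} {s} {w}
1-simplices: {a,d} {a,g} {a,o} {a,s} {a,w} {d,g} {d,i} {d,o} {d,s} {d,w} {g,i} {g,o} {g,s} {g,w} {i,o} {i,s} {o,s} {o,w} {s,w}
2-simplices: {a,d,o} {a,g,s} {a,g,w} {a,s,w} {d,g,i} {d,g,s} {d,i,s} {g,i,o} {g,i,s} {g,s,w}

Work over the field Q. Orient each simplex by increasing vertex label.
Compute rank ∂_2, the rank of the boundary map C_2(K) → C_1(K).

n_0=7 n_1=19 n_2=10  [Q]
∂1: piv[ad,ag,ao,as,aw,di] rk=6  ker:dg,do,ds,dw,gi,go,gs,gw,io,is,os,ow,sw
∂2: piv[ado,ags,agw,asw,dgi,dgs,dis,gio] rk=8  ker:gis,gsw
rk∂_2=8

rank∂_2=8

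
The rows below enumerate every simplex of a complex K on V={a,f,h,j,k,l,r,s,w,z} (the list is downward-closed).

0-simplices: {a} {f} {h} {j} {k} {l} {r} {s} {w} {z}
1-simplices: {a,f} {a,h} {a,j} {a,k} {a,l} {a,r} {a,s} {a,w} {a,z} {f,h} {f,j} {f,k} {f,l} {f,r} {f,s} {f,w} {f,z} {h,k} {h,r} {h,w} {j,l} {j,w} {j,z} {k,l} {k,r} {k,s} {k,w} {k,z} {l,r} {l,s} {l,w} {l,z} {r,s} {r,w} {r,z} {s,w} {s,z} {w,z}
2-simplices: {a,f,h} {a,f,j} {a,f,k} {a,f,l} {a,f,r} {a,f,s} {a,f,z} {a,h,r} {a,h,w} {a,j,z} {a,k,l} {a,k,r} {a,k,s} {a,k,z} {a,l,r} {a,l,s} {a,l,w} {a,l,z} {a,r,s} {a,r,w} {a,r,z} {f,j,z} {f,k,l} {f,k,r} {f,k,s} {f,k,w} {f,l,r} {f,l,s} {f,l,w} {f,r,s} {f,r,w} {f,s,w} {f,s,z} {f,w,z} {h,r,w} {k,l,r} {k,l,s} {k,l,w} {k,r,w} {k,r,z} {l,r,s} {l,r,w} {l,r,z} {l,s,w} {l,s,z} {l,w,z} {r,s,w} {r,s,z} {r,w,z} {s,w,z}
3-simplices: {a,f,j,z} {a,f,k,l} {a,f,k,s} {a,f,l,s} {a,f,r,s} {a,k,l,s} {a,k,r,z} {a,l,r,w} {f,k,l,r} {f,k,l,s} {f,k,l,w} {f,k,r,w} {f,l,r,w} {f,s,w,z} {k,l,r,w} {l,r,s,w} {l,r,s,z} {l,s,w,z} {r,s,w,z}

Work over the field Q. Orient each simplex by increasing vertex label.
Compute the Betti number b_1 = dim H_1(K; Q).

b_1=3

n_0=10 n_1=38 n_2=50 n_3=19  [Q]
∂1: piv[af,ah,aj,ak,al,ar,as,aw,az] rk=9  ker:fh,fj,fk,fl,fr,fs,fw,fz,hk,hr,hw,jl,jw,jz,kl,kr,ks,kw,kz,lr,ls,lw,lz,rs,rw,rz,sw,sz,wz
∂2: piv[afh,afj,afk,afl,afr,afs,afz,ahr,ahw,ajz,akl,akr,aks,akz,alr,als,alw,alz,ars,arw,arz,fkw,flw,fsw,fsz,fwz] rk=26  ker:fjz,fkl,fkr,fks,flr,fls,frs,frw,hrw,klr,kls,klw,krw,krz,lrs,lrw,lrz,lsw,lsz,lwz,rsw,rsz,rwz,swz
∂3: piv[afjz,afkl,afks,afls,afrs,akls,akrz,alrw,fklr,fklw,fkrw,flrw,fswz,lrsw,lrsz,lswz,rswz] rk=17  ker:fkls,klrw
b_1=(38−9)−26=3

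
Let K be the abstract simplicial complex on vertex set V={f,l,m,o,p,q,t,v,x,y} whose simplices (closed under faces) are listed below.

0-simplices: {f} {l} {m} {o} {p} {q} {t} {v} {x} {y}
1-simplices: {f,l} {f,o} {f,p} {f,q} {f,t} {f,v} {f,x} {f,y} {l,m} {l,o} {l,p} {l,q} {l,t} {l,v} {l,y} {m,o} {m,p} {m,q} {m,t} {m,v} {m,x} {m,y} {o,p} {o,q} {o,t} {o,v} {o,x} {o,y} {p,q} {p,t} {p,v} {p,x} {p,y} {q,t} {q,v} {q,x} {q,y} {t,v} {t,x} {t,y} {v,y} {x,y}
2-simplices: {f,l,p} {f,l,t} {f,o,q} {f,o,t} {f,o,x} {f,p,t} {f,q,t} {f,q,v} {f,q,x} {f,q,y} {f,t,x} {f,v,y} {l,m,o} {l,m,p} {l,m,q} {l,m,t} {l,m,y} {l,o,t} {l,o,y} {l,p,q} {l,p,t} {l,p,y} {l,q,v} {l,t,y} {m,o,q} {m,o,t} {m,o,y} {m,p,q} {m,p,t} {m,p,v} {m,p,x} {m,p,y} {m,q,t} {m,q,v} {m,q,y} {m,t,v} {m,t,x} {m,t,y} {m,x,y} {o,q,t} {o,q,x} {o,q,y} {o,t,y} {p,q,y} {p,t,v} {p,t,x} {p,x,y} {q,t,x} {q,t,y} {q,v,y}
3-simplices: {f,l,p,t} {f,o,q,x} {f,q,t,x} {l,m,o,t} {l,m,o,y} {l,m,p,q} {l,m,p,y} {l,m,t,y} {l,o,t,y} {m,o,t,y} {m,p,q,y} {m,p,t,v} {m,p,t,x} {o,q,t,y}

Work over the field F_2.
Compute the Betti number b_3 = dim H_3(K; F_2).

n_0=10 n_1=42 n_2=50 n_3=14  [Z2]
∂1: piv[fl,fo,fp,fq,ft,fv,fx,fy,lm] rk=9  ker:lo,lp,lq,lt,lv,ly,mo,mp,mq,mt,mv,mx,my,op,oq,ot,ov,ox,oy,pq,pt,pv,px,py,qt,qv,qx,qy,tv,tx,ty,vy,xy
∂2: piv[flp,flt,foq,fot,fox,fpt,fqt,fqv,fqx,fqy,ftx,fvy,lmo,lmp,lmq,lmt,lmy,lot,loy,lpq,lpy,lqv,lty,moq,mpv,mpx,mqv,mqy,mtv,mtx,mxy] rk=31  ker:lpt,mot,moy,mpq,mpt,mpy,mqt,mty,oqt,oqx,oqy,oty,pqy,ptv,ptx,pxy,qtx,qty,qvy
∂3: piv[flpt,foqx,fqtx,lmot,lmoy,lmpq,lmpy,lmty,loty,mpqy,mptv,mptx,oqty] rk=13  ker:moty
b_3=(14−13)−0=1

b_3=1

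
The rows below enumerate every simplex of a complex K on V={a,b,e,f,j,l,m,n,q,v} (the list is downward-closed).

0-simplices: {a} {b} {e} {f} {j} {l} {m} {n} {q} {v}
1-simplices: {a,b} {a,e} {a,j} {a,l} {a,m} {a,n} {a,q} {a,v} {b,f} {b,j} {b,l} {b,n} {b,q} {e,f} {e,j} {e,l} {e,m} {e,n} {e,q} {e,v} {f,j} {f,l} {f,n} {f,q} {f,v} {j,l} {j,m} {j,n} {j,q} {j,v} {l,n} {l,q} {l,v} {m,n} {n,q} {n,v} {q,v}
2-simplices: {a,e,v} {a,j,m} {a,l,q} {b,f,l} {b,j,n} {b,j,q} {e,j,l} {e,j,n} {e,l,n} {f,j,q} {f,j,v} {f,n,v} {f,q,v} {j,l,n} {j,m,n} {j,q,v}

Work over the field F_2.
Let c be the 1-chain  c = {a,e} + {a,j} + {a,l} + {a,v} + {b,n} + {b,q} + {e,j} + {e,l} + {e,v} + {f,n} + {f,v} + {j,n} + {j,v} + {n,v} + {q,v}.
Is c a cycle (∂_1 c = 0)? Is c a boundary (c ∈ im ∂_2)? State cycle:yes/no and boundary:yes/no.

n_0=10 n_1=37 n_2=16  [Z2]
∂1: piv[ab,ae,aj,al,am,an,aq,av,bf] rk=9  ker:bj,bl,bn,bq,ef,ej,el,em,en,eq,ev,fj,fl,fn,fq,fv,jl,jm,jn,jq,jv,ln,lq,lv,mn,nq,nv,qv
∂2: piv[aev,ajm,alq,bfl,bjn,bjq,ejl,ejn,eln,fjq,fjv,fnv,fqv,jmn] rk=14  ker:jln,jqv
∂1c = 0
c vs im∂2: residual ≠ 0 ⇒ not boundary

cycle:yes boundary:no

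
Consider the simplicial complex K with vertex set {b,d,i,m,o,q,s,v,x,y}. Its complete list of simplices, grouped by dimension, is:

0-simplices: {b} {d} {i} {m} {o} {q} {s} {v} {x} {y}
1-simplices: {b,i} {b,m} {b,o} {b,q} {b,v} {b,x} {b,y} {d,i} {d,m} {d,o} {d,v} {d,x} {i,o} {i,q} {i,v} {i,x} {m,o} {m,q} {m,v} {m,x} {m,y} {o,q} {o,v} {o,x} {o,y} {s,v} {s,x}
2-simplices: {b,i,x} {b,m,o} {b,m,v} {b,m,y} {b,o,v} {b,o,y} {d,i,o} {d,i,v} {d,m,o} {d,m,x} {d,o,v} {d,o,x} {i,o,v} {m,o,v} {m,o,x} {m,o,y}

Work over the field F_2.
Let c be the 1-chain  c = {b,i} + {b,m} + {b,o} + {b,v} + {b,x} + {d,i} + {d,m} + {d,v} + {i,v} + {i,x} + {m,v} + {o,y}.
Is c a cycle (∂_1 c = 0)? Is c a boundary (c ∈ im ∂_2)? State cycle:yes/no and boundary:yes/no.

n_0=10 n_1=27 n_2=16  [Z2]
∂1: piv[bi,bm,bo,bq,bv,bx,by,di,sv] rk=9  ker:dm,do,dv,dx,io,iq,iv,ix,mo,mq,mv,mx,my,oq,ov,ox,oy,sx
∂2: piv[bix,bmo,bmv,bmy,bov,boy,dio,div,dmo,dmx,dov,dox] rk=12  ker:iov,mov,mox,moy
∂1c = {b} + {d} + {m} + {y}

cycle:no boundary:no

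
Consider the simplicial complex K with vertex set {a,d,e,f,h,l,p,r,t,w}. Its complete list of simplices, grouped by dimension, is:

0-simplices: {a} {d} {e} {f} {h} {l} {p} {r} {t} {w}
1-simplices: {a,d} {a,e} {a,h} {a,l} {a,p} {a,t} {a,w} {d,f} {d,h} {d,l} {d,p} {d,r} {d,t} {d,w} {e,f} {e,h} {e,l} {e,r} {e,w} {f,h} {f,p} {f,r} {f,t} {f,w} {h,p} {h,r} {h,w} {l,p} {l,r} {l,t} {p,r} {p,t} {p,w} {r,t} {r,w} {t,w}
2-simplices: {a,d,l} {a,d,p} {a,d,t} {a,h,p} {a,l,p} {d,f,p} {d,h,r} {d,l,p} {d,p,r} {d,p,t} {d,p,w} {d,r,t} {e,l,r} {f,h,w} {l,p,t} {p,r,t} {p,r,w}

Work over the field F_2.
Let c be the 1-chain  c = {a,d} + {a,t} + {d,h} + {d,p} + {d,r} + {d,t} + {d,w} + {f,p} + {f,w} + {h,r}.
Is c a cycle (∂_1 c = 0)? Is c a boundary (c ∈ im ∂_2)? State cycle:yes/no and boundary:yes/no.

n_0=10 n_1=36 n_2=17  [Z2]
∂1: piv[ad,ae,ah,al,ap,at,aw,df,dr] rk=9  ker:dh,dl,dp,dt,dw,ef,eh,el,er,ew,fh,fp,fr,ft,fw,hp,hr,hw,lp,lr,lt,pr,pt,pw,rt,rw,tw
∂2: piv[adl,adp,adt,ahp,alp,dfp,dhr,dpr,dpt,dpw,drt,elr,fhw,lpt,prw] rk=15  ker:dlp,prt
∂1c = 0
c vs im∂2: residual ≠ 0 ⇒ not boundary

cycle:yes boundary:no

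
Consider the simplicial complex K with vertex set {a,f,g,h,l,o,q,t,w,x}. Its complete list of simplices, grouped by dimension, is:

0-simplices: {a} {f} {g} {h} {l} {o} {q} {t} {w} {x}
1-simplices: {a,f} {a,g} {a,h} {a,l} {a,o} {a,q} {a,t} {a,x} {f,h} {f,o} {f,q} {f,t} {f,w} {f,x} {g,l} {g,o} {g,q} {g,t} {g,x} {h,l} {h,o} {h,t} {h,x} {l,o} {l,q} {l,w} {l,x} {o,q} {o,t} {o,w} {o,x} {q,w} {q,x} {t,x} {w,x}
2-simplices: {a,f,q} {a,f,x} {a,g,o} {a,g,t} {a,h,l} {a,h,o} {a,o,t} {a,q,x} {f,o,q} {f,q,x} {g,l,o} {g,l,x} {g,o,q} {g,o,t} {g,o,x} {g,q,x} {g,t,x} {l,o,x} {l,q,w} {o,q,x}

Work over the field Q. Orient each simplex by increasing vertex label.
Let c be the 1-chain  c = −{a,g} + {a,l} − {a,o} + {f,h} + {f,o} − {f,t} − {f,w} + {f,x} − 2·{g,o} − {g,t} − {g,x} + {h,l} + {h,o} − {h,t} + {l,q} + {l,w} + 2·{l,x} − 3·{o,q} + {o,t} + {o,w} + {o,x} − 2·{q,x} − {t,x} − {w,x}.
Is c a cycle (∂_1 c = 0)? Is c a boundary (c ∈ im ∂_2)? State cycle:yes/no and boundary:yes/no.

cycle:no boundary:no

n_0=10 n_1=35 n_2=20  [Q]
∂1: piv[af,ag,ah,al,ao,aq,at,ax,fw] rk=9  ker:fh,fo,fq,ft,fx,gl,go,gq,gt,gx,hl,ho,ht,hx,lo,lq,lw,lx,oq,ot,ow,ox,qw,qx,tx,wx
∂2: piv[afq,afx,ago,agt,ahl,aho,aot,aqx,foq,glo,glx,goq,gox,gqx,gtx,lqw] rk=16  ker:fqx,got,lox,oqx
∂1c = {a} − {f} + 3·{g} − 2·{l} − {o} − {t} + 2·{w} − {x}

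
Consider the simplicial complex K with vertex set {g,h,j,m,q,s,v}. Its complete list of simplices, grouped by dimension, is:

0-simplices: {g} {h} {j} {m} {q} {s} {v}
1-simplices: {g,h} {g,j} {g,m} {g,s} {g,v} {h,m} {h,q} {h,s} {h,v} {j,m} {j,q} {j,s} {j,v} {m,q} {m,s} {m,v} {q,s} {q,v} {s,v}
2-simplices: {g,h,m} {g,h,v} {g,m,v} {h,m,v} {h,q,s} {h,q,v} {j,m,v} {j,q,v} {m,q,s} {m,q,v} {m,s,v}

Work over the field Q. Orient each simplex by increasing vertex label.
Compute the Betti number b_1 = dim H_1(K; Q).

b_1=3

n_0=7 n_1=19 n_2=11  [Q]
∂1: piv[gh,gj,gm,gs,gv,hq] rk=6  ker:hm,hs,hv,jm,jq,js,jv,mq,ms,mv,qs,qv,sv
∂2: piv[ghm,ghv,gmv,hqs,hqv,jmv,jqv,mqs,mqv,msv] rk=10  ker:hmv
b_1=(19−6)−10=3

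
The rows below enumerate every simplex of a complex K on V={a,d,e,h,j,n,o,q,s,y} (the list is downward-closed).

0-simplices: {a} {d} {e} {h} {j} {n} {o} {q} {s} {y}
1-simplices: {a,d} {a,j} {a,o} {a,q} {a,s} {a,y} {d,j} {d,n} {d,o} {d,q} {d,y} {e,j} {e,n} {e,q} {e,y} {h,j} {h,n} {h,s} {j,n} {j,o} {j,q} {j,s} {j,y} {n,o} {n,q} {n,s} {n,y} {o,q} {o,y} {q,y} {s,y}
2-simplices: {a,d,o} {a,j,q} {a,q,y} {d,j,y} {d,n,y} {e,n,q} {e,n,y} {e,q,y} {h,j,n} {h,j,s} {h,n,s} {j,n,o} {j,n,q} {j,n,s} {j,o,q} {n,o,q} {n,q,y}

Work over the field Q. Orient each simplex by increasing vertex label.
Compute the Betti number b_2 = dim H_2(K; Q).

n_0=10 n_1=31 n_2=17  [Q]
∂1: piv[ad,aj,ao,aq,as,ay,dn,ej,hj] rk=9  ker:dj,do,dq,dy,en,eq,ey,hn,hs,jn,jo,jq,js,jy,no,nq,ns,ny,oq,oy,qy,sy
∂2: piv[ado,ajq,aqy,djy,dny,enq,eny,eqy,hjn,hjs,hns,jno,jnq,joq] rk=14  ker:jns,noq,nqy
b_2=(17−14)−0=3

b_2=3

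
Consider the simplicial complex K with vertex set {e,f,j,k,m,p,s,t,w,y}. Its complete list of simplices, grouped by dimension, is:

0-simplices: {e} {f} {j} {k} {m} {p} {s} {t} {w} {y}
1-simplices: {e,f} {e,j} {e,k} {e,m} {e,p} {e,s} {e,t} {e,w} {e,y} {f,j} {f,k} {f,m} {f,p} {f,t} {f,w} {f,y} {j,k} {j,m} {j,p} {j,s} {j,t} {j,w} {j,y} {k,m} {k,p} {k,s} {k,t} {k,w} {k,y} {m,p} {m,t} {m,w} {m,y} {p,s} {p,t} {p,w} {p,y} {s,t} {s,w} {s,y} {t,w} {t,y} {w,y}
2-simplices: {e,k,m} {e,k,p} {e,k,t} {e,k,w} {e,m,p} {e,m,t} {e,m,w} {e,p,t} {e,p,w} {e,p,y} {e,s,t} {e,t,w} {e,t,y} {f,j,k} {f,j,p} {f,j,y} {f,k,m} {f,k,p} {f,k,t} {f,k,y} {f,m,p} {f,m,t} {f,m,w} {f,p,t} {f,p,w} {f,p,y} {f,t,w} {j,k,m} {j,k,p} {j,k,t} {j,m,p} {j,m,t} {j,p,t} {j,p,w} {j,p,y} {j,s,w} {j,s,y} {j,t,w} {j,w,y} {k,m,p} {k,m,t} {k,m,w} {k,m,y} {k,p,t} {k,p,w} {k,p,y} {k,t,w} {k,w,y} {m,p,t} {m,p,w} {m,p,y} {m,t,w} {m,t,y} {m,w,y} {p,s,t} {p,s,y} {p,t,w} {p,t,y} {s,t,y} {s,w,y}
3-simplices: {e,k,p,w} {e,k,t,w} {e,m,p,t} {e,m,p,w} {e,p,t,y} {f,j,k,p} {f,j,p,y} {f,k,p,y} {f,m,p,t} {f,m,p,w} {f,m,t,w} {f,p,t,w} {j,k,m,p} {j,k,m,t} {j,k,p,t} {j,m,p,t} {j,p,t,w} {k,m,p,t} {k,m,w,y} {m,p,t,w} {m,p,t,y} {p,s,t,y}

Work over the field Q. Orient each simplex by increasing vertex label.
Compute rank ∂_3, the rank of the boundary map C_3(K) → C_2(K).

n_0=10 n_1=43 n_2=60 n_3=22  [Q]
∂1: piv[ef,ej,ek,em,ep,es,et,ew,ey] rk=9  ker:fj,fk,fm,fp,ft,fw,fy,jk,jm,jp,js,jt,jw,jy,km,kp,ks,kt,kw,ky,mp,mt,mw,my,ps,pt,pw,py,st,sw,sy,tw,ty,wy
∂2: piv[ekm,ekp,ekt,ekw,emp,emt,emw,ept,epw,epy,est,etw,ety,fjk,fjp,fjy,fkm,fkp,fkt,fky,fmw,fpy,jkm,jkt,jpw,jsw,jsy,jwy,kmy,pst,psy] rk=31  ker:fmp,fmt,fpt,fpw,ftw,jkp,jmp,jmt,jpt,jpy,jtw,kmp,kmt,kmw,kpt,kpw,kpy,ktw,kwy,mpt,mpw,mpy,mtw,mty,mwy,ptw,pty,sty,swy
∂3: piv[ekpw,ektw,empt,empw,epty,fjkp,fjpy,fkpy,fmpt,fmpw,fmtw,fptw,jkmp,jkmt,jkpt,jmpt,jptw,kmwy,mpty,psty] rk=20  ker:kmpt,mptw
rk∂_3=20

rank∂_3=20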